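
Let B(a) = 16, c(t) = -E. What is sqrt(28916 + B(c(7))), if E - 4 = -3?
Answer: 2*sqrt(7233) ≈ 170.09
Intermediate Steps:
E = 1 (E = 4 - 3 = 1)
c(t) = -1 (c(t) = -1*1 = -1)
sqrt(28916 + B(c(7))) = sqrt(28916 + 16) = sqrt(28932) = 2*sqrt(7233)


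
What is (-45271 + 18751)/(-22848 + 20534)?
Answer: 1020/89 ≈ 11.461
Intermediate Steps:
(-45271 + 18751)/(-22848 + 20534) = -26520/(-2314) = -26520*(-1/2314) = 1020/89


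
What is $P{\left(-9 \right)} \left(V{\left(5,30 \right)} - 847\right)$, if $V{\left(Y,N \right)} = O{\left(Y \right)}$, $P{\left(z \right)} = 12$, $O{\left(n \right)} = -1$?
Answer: $-10176$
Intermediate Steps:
$V{\left(Y,N \right)} = -1$
$P{\left(-9 \right)} \left(V{\left(5,30 \right)} - 847\right) = 12 \left(-1 - 847\right) = 12 \left(-848\right) = -10176$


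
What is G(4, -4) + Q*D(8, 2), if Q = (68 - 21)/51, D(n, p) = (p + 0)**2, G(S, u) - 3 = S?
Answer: 545/51 ≈ 10.686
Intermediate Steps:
G(S, u) = 3 + S
D(n, p) = p**2
Q = 47/51 (Q = 47*(1/51) = 47/51 ≈ 0.92157)
G(4, -4) + Q*D(8, 2) = (3 + 4) + (47/51)*2**2 = 7 + (47/51)*4 = 7 + 188/51 = 545/51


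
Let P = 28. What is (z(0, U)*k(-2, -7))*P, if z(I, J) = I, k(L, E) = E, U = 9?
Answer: 0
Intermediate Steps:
(z(0, U)*k(-2, -7))*P = (0*(-7))*28 = 0*28 = 0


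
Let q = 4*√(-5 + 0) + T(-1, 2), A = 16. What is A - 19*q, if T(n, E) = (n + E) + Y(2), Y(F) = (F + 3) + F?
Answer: -136 - 76*I*√5 ≈ -136.0 - 169.94*I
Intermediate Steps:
Y(F) = 3 + 2*F (Y(F) = (3 + F) + F = 3 + 2*F)
T(n, E) = 7 + E + n (T(n, E) = (n + E) + (3 + 2*2) = (E + n) + (3 + 4) = (E + n) + 7 = 7 + E + n)
q = 8 + 4*I*√5 (q = 4*√(-5 + 0) + (7 + 2 - 1) = 4*√(-5) + 8 = 4*(I*√5) + 8 = 4*I*√5 + 8 = 8 + 4*I*√5 ≈ 8.0 + 8.9443*I)
A - 19*q = 16 - 19*(8 + 4*I*√5) = 16 + (-152 - 76*I*√5) = -136 - 76*I*√5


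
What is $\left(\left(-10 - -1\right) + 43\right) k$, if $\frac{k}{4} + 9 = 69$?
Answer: $8160$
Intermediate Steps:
$k = 240$ ($k = -36 + 4 \cdot 69 = -36 + 276 = 240$)
$\left(\left(-10 - -1\right) + 43\right) k = \left(\left(-10 - -1\right) + 43\right) 240 = \left(\left(-10 + 1\right) + 43\right) 240 = \left(-9 + 43\right) 240 = 34 \cdot 240 = 8160$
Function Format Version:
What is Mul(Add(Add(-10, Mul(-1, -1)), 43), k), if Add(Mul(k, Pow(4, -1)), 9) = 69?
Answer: 8160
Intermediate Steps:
k = 240 (k = Add(-36, Mul(4, 69)) = Add(-36, 276) = 240)
Mul(Add(Add(-10, Mul(-1, -1)), 43), k) = Mul(Add(Add(-10, Mul(-1, -1)), 43), 240) = Mul(Add(Add(-10, 1), 43), 240) = Mul(Add(-9, 43), 240) = Mul(34, 240) = 8160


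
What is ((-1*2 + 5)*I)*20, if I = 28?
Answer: 1680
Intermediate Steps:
((-1*2 + 5)*I)*20 = ((-1*2 + 5)*28)*20 = ((-2 + 5)*28)*20 = (3*28)*20 = 84*20 = 1680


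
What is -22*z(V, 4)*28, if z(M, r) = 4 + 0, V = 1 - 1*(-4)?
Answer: -2464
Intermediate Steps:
V = 5 (V = 1 + 4 = 5)
z(M, r) = 4
-22*z(V, 4)*28 = -22*4*28 = -88*28 = -2464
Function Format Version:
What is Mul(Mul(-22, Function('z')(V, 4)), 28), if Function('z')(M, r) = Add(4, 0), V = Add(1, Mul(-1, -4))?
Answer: -2464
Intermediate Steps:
V = 5 (V = Add(1, 4) = 5)
Function('z')(M, r) = 4
Mul(Mul(-22, Function('z')(V, 4)), 28) = Mul(Mul(-22, 4), 28) = Mul(-88, 28) = -2464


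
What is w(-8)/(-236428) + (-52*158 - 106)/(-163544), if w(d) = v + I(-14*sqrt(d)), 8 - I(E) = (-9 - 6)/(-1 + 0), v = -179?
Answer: 249746625/4833297604 ≈ 0.051672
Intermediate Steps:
I(E) = -7 (I(E) = 8 - (-9 - 6)/(-1 + 0) = 8 - (-15)/(-1) = 8 - (-15)*(-1) = 8 - 1*15 = 8 - 15 = -7)
w(d) = -186 (w(d) = -179 - 7 = -186)
w(-8)/(-236428) + (-52*158 - 106)/(-163544) = -186/(-236428) + (-52*158 - 106)/(-163544) = -186*(-1/236428) + (-8216 - 106)*(-1/163544) = 93/118214 - 8322*(-1/163544) = 93/118214 + 4161/81772 = 249746625/4833297604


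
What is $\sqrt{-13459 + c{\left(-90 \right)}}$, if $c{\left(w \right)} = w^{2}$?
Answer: $i \sqrt{5359} \approx 73.205 i$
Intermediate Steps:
$\sqrt{-13459 + c{\left(-90 \right)}} = \sqrt{-13459 + \left(-90\right)^{2}} = \sqrt{-13459 + 8100} = \sqrt{-5359} = i \sqrt{5359}$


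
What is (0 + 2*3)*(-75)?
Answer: -450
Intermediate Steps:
(0 + 2*3)*(-75) = (0 + 6)*(-75) = 6*(-75) = -450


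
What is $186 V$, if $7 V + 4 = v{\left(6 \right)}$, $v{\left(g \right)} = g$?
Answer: $\frac{372}{7} \approx 53.143$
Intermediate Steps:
$V = \frac{2}{7}$ ($V = - \frac{4}{7} + \frac{1}{7} \cdot 6 = - \frac{4}{7} + \frac{6}{7} = \frac{2}{7} \approx 0.28571$)
$186 V = 186 \cdot \frac{2}{7} = \frac{372}{7}$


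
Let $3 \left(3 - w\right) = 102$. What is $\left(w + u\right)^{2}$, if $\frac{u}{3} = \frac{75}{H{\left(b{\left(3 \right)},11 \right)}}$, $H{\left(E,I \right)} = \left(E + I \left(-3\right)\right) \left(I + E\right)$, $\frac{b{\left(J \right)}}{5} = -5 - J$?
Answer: $\frac{4277421604}{4481689} \approx 954.42$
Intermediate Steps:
$b{\left(J \right)} = -25 - 5 J$ ($b{\left(J \right)} = 5 \left(-5 - J\right) = -25 - 5 J$)
$w = -31$ ($w = 3 - 34 = -31$)
$H{\left(E,I \right)} = \left(E + I\right) \left(E - 3 I\right)$ ($H{\left(E,I \right)} = \left(E - 3 I\right) \left(E + I\right) = \left(E + I\right) \left(E - 3 I\right)$)
$u = \frac{225}{2117}$ ($u = 3 \frac{75}{\left(-25 - 15\right)^{2} - 3 \cdot 11^{2} - 2 \left(-25 - 15\right) 11} = 3 \frac{75}{\left(-25 - 15\right)^{2} - 363 - 2 \left(-25 - 15\right) 11} = 3 \frac{75}{\left(-40\right)^{2} - 363 - \left(-80\right) 11} = 3 \frac{75}{1600 - 363 + 880} = 3 \cdot \frac{75}{2117} = \frac{225}{2117} \approx 0.10628$)
$\left(w + u\right)^{2} = \left(-31 + \frac{225}{2117}\right)^{2} = \left(- \frac{65402}{2117}\right)^{2} = \frac{4277421604}{4481689}$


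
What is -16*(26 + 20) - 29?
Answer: -765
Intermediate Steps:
-16*(26 + 20) - 29 = -16*46 - 29 = -736 - 29 = -765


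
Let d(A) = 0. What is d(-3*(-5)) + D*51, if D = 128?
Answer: 6528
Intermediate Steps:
d(-3*(-5)) + D*51 = 0 + 128*51 = 0 + 6528 = 6528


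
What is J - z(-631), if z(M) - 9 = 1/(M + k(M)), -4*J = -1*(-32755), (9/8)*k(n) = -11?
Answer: -189105661/23068 ≈ -8197.8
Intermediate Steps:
k(n) = -88/9 (k(n) = (8/9)*(-11) = -88/9)
J = -32755/4 (J = -(-1)*(-32755)/4 = -1/4*32755 = -32755/4 ≈ -8188.8)
z(M) = 9 + 1/(-88/9 + M) (z(M) = 9 + 1/(M - 88/9) = 9 + 1/(-88/9 + M))
J - z(-631) = -32755/4 - 27*(-29 + 3*(-631))/(-88 + 9*(-631)) = -32755/4 - 27*(-29 - 1893)/(-88 - 5679) = -32755/4 - 27*(-1922)/(-5767) = -32755/4 - 27*(-1)*(-1922)/5767 = -32755/4 - 1*51894/5767 = -32755/4 - 51894/5767 = -189105661/23068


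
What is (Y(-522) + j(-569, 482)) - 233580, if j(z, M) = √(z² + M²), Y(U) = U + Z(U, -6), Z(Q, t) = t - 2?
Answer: -234110 + √556085 ≈ -2.3336e+5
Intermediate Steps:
Z(Q, t) = -2 + t
Y(U) = -8 + U (Y(U) = U + (-2 - 6) = U - 8 = -8 + U)
j(z, M) = √(M² + z²)
(Y(-522) + j(-569, 482)) - 233580 = ((-8 - 522) + √(482² + (-569)²)) - 233580 = (-530 + √(232324 + 323761)) - 233580 = (-530 + √556085) - 233580 = -234110 + √556085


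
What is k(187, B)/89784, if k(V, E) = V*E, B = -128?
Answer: -2992/11223 ≈ -0.26660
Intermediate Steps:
k(V, E) = E*V
k(187, B)/89784 = -128*187/89784 = -23936*1/89784 = -2992/11223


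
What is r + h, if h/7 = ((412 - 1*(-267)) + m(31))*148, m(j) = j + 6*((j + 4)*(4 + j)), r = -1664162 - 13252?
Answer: 6672746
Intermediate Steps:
r = -1677414
m(j) = j + 6*(4 + j)² (m(j) = j + 6*((4 + j)*(4 + j)) = j + 6*(4 + j)²)
h = 8350160 (h = 7*(((412 - 1*(-267)) + (31 + 6*(4 + 31)²))*148) = 7*(((412 + 267) + (31 + 6*35²))*148) = 7*((679 + (31 + 6*1225))*148) = 7*((679 + (31 + 7350))*148) = 7*((679 + 7381)*148) = 7*(8060*148) = 7*1192880 = 8350160)
r + h = -1677414 + 8350160 = 6672746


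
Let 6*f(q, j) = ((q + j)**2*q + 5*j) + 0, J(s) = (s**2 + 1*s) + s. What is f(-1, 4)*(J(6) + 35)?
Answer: 913/6 ≈ 152.17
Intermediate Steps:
J(s) = s**2 + 2*s (J(s) = (s**2 + s) + s = (s + s**2) + s = s**2 + 2*s)
f(q, j) = 5*j/6 + q*(j + q)**2/6 (f(q, j) = (((q + j)**2*q + 5*j) + 0)/6 = (((j + q)**2*q + 5*j) + 0)/6 = ((q*(j + q)**2 + 5*j) + 0)/6 = ((5*j + q*(j + q)**2) + 0)/6 = (5*j + q*(j + q)**2)/6 = 5*j/6 + q*(j + q)**2/6)
f(-1, 4)*(J(6) + 35) = ((5/6)*4 + (1/6)*(-1)*(4 - 1)**2)*(6*(2 + 6) + 35) = (10/3 + (1/6)*(-1)*3**2)*(6*8 + 35) = (10/3 + (1/6)*(-1)*9)*(48 + 35) = (10/3 - 3/2)*83 = (11/6)*83 = 913/6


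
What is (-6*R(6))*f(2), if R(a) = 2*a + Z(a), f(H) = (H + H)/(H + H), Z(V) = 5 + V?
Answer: -138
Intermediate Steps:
f(H) = 1 (f(H) = (2*H)/((2*H)) = (2*H)*(1/(2*H)) = 1)
R(a) = 5 + 3*a (R(a) = 2*a + (5 + a) = 5 + 3*a)
(-6*R(6))*f(2) = -6*(5 + 3*6)*1 = -6*(5 + 18)*1 = -6*23*1 = -138*1 = -138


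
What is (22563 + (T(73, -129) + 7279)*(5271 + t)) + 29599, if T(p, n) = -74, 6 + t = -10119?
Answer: -34920908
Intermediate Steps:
t = -10125 (t = -6 - 10119 = -10125)
(22563 + (T(73, -129) + 7279)*(5271 + t)) + 29599 = (22563 + (-74 + 7279)*(5271 - 10125)) + 29599 = (22563 + 7205*(-4854)) + 29599 = (22563 - 34973070) + 29599 = -34950507 + 29599 = -34920908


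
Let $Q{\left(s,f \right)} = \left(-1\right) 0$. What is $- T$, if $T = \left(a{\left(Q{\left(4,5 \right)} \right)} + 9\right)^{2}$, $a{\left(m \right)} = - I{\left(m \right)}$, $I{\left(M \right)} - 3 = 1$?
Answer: $-25$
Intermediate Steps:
$Q{\left(s,f \right)} = 0$
$I{\left(M \right)} = 4$ ($I{\left(M \right)} = 3 + 1 = 4$)
$a{\left(m \right)} = -4$ ($a{\left(m \right)} = \left(-1\right) 4 = -4$)
$T = 25$ ($T = \left(-4 + 9\right)^{2} = 5^{2} = 25$)
$- T = \left(-1\right) 25 = -25$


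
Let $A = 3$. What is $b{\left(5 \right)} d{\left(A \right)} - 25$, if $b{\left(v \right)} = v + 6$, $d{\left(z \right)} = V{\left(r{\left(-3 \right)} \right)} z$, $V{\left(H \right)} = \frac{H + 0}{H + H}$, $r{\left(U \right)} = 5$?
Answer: $- \frac{17}{2} \approx -8.5$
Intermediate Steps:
$V{\left(H \right)} = \frac{1}{2}$ ($V{\left(H \right)} = \frac{H}{2 H} = H \frac{1}{2 H} = \frac{1}{2}$)
$d{\left(z \right)} = \frac{z}{2}$
$b{\left(v \right)} = 6 + v$
$b{\left(5 \right)} d{\left(A \right)} - 25 = \left(6 + 5\right) \frac{1}{2} \cdot 3 - 25 = 11 \cdot \frac{3}{2} - 25 = \frac{33}{2} - 25 = - \frac{17}{2}$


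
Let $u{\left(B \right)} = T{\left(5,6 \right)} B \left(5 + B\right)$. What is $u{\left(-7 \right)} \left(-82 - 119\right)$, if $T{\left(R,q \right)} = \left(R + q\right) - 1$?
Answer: $-28140$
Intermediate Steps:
$T{\left(R,q \right)} = -1 + R + q$
$u{\left(B \right)} = 10 B \left(5 + B\right)$ ($u{\left(B \right)} = \left(-1 + 5 + 6\right) B \left(5 + B\right) = 10 B \left(5 + B\right)$)
$u{\left(-7 \right)} \left(-82 - 119\right) = 10 \left(-7\right) \left(5 - 7\right) \left(-82 - 119\right) = 10 \left(-7\right) \left(-2\right) \left(-201\right) = 140 \left(-201\right) = -28140$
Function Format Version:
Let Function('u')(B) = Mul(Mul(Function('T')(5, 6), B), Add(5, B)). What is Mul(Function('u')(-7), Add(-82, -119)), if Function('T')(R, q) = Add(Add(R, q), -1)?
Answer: -28140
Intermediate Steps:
Function('T')(R, q) = Add(-1, R, q)
Function('u')(B) = Mul(10, B, Add(5, B)) (Function('u')(B) = Mul(Mul(Add(-1, 5, 6), B), Add(5, B)) = Mul(Mul(10, B), Add(5, B)) = Mul(10, B, Add(5, B)))
Mul(Function('u')(-7), Add(-82, -119)) = Mul(Mul(10, -7, Add(5, -7)), Add(-82, -119)) = Mul(Mul(10, -7, -2), -201) = Mul(140, -201) = -28140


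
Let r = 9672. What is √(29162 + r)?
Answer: √38834 ≈ 197.06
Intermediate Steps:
√(29162 + r) = √(29162 + 9672) = √38834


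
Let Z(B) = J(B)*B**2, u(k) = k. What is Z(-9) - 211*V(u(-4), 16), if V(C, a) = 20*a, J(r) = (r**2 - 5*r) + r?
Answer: -58043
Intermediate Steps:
J(r) = r**2 - 4*r
Z(B) = B**3*(-4 + B) (Z(B) = (B*(-4 + B))*B**2 = B**3*(-4 + B))
Z(-9) - 211*V(u(-4), 16) = (-9)**3*(-4 - 9) - 4220*16 = -729*(-13) - 211*320 = 9477 - 67520 = -58043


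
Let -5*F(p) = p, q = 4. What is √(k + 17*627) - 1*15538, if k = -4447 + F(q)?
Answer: -15538 + 4*√9705/5 ≈ -15459.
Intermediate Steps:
F(p) = -p/5
k = -22239/5 (k = -4447 - ⅕*4 = -4447 - ⅘ = -22239/5 ≈ -4447.8)
√(k + 17*627) - 1*15538 = √(-22239/5 + 17*627) - 1*15538 = √(-22239/5 + 10659) - 15538 = √(31056/5) - 15538 = 4*√9705/5 - 15538 = -15538 + 4*√9705/5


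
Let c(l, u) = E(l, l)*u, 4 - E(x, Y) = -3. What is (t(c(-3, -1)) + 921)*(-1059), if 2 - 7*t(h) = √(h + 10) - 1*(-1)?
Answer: -6828432/7 + 1059*√3/7 ≈ -9.7523e+5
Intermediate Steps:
E(x, Y) = 7 (E(x, Y) = 4 - 1*(-3) = 4 + 3 = 7)
c(l, u) = 7*u
t(h) = ⅐ - √(10 + h)/7 (t(h) = 2/7 - (√(h + 10) - 1*(-1))/7 = 2/7 - (√(10 + h) + 1)/7 = 2/7 - (1 + √(10 + h))/7 = 2/7 + (-⅐ - √(10 + h)/7) = ⅐ - √(10 + h)/7)
(t(c(-3, -1)) + 921)*(-1059) = ((⅐ - √(10 + 7*(-1))/7) + 921)*(-1059) = ((⅐ - √(10 - 7)/7) + 921)*(-1059) = ((⅐ - √3/7) + 921)*(-1059) = (6448/7 - √3/7)*(-1059) = -6828432/7 + 1059*√3/7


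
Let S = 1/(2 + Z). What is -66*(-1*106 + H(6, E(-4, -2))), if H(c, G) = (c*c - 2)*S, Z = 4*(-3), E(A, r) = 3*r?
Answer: 36102/5 ≈ 7220.4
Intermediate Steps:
Z = -12
S = -⅒ (S = 1/(2 - 12) = 1/(-10) = -⅒ ≈ -0.10000)
H(c, G) = ⅕ - c²/10 (H(c, G) = (c*c - 2)*(-⅒) = (c² - 2)*(-⅒) = (-2 + c²)*(-⅒) = ⅕ - c²/10)
-66*(-1*106 + H(6, E(-4, -2))) = -66*(-1*106 + (⅕ - ⅒*6²)) = -66*(-106 + (⅕ - ⅒*36)) = -66*(-106 + (⅕ - 18/5)) = -66*(-106 - 17/5) = -66*(-547/5) = 36102/5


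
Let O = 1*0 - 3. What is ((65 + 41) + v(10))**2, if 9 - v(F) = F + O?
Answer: 11664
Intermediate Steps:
O = -3 (O = 0 - 3 = -3)
v(F) = 12 - F (v(F) = 9 - (F - 3) = 9 - (-3 + F) = 9 + (3 - F) = 12 - F)
((65 + 41) + v(10))**2 = ((65 + 41) + (12 - 1*10))**2 = (106 + (12 - 10))**2 = (106 + 2)**2 = 108**2 = 11664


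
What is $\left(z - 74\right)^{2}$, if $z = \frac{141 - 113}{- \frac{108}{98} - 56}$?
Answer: $\frac{10860140944}{1957201} \approx 5548.8$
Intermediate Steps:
$z = - \frac{686}{1399}$ ($z = \frac{28}{\left(-108\right) \frac{1}{98} - 56} = \frac{28}{- \frac{54}{49} - 56} = \frac{28}{- \frac{2798}{49}} = 28 \left(- \frac{49}{2798}\right) = - \frac{686}{1399} \approx -0.49035$)
$\left(z - 74\right)^{2} = \left(- \frac{686}{1399} - 74\right)^{2} = \left(- \frac{104212}{1399}\right)^{2} = \frac{10860140944}{1957201}$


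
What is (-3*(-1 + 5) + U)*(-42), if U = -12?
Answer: 1008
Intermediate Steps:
(-3*(-1 + 5) + U)*(-42) = (-3*(-1 + 5) - 12)*(-42) = (-3*4 - 12)*(-42) = (-12 - 12)*(-42) = -24*(-42) = 1008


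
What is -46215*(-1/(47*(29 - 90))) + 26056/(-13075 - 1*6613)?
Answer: -123072934/7055687 ≈ -17.443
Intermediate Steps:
-46215*(-1/(47*(29 - 90))) + 26056/(-13075 - 1*6613) = -46215/((-47*(-61))) + 26056/(-13075 - 6613) = -46215/2867 + 26056/(-19688) = -46215*1/2867 + 26056*(-1/19688) = -46215/2867 - 3257/2461 = -123072934/7055687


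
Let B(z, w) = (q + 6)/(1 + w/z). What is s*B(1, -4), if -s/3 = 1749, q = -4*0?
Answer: 10494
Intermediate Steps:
q = 0
s = -5247 (s = -3*1749 = -5247)
B(z, w) = 6/(1 + w/z) (B(z, w) = (0 + 6)/(1 + w/z) = 6/(1 + w/z))
s*B(1, -4) = -31482/(-4 + 1) = -31482/(-3) = -31482*(-1)/3 = -5247*(-2) = 10494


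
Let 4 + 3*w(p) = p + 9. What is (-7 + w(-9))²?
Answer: 625/9 ≈ 69.444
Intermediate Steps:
w(p) = 5/3 + p/3 (w(p) = -4/3 + (p + 9)/3 = -4/3 + (9 + p)/3 = -4/3 + (3 + p/3) = 5/3 + p/3)
(-7 + w(-9))² = (-7 + (5/3 + (⅓)*(-9)))² = (-7 + (5/3 - 3))² = (-7 - 4/3)² = (-25/3)² = 625/9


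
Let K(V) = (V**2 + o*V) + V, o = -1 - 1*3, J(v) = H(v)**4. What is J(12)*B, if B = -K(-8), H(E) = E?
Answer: -1824768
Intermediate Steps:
J(v) = v**4
o = -4 (o = -1 - 3 = -4)
K(V) = V**2 - 3*V (K(V) = (V**2 - 4*V) + V = V**2 - 3*V)
B = -88 (B = -(-8)*(-3 - 8) = -(-8)*(-11) = -1*88 = -88)
J(12)*B = 12**4*(-88) = 20736*(-88) = -1824768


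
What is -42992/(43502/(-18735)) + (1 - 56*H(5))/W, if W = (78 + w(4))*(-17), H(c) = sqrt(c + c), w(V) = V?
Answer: 561402196889/30320894 + 28*sqrt(10)/697 ≈ 18516.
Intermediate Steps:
H(c) = sqrt(2)*sqrt(c) (H(c) = sqrt(2*c) = sqrt(2)*sqrt(c))
W = -1394 (W = (78 + 4)*(-17) = 82*(-17) = -1394)
-42992/(43502/(-18735)) + (1 - 56*H(5))/W = -42992/(43502/(-18735)) + (1 - 56*sqrt(2)*sqrt(5))/(-1394) = -42992/(43502*(-1/18735)) + (1 - 56*sqrt(10))*(-1/1394) = -42992/(-43502/18735) + (-1/1394 + 28*sqrt(10)/697) = -42992*(-18735/43502) + (-1/1394 + 28*sqrt(10)/697) = 402727560/21751 + (-1/1394 + 28*sqrt(10)/697) = 561402196889/30320894 + 28*sqrt(10)/697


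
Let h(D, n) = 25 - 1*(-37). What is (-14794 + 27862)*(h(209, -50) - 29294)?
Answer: -382003776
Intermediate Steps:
h(D, n) = 62 (h(D, n) = 25 + 37 = 62)
(-14794 + 27862)*(h(209, -50) - 29294) = (-14794 + 27862)*(62 - 29294) = 13068*(-29232) = -382003776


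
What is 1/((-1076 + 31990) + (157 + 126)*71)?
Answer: 1/51007 ≈ 1.9605e-5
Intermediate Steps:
1/((-1076 + 31990) + (157 + 126)*71) = 1/(30914 + 283*71) = 1/(30914 + 20093) = 1/51007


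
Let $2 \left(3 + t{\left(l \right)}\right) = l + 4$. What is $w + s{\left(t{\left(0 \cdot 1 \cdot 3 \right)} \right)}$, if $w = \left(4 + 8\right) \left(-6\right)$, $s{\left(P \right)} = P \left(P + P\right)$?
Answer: $-70$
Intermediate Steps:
$t{\left(l \right)} = -1 + \frac{l}{2}$ ($t{\left(l \right)} = -3 + \frac{l + 4}{2} = -3 + \frac{4 + l}{2} = -3 + \left(2 + \frac{l}{2}\right) = -1 + \frac{l}{2}$)
$s{\left(P \right)} = 2 P^{2}$ ($s{\left(P \right)} = P 2 P = 2 P^{2}$)
$w = -72$ ($w = 12 \left(-6\right) = -72$)
$w + s{\left(t{\left(0 \cdot 1 \cdot 3 \right)} \right)} = -72 + 2 \left(-1 + \frac{0 \cdot 1 \cdot 3}{2}\right)^{2} = -72 + 2 \left(-1 + \frac{0 \cdot 3}{2}\right)^{2} = -72 + 2 \left(-1 + \frac{1}{2} \cdot 0\right)^{2} = -72 + 2 \left(-1 + 0\right)^{2} = -72 + 2 \left(-1\right)^{2} = -72 + 2 \cdot 1 = -72 + 2 = -70$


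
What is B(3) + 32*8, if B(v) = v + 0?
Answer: 259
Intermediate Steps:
B(v) = v
B(3) + 32*8 = 3 + 32*8 = 3 + 256 = 259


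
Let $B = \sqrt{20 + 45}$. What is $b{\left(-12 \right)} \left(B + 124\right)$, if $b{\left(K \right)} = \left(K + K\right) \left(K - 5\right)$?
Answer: $50592 + 408 \sqrt{65} \approx 53881.0$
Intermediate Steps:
$B = \sqrt{65} \approx 8.0623$
$b{\left(K \right)} = 2 K \left(-5 + K\right)$
$b{\left(-12 \right)} \left(B + 124\right) = 2 \left(-12\right) \left(-5 - 12\right) \left(\sqrt{65} + 124\right) = 2 \left(-12\right) \left(-17\right) \left(124 + \sqrt{65}\right) = 408 \left(124 + \sqrt{65}\right) = 50592 + 408 \sqrt{65}$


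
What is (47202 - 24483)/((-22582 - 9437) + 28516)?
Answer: -22719/3503 ≈ -6.4856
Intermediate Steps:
(47202 - 24483)/((-22582 - 9437) + 28516) = 22719/(-32019 + 28516) = 22719/(-3503) = 22719*(-1/3503) = -22719/3503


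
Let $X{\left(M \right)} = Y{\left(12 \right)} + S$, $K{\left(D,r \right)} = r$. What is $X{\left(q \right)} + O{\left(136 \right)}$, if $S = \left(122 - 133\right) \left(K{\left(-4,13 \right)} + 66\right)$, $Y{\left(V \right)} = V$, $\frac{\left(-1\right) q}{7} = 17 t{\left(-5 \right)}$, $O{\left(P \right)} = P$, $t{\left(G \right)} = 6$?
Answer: $-721$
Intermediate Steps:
$q = -714$ ($q = - 7 \cdot 17 \cdot 6 = \left(-7\right) 102 = -714$)
$S = -869$ ($S = \left(122 - 133\right) \left(13 + 66\right) = \left(-11\right) 79 = -869$)
$X{\left(M \right)} = -857$ ($X{\left(M \right)} = 12 - 869 = -857$)
$X{\left(q \right)} + O{\left(136 \right)} = -857 + 136 = -721$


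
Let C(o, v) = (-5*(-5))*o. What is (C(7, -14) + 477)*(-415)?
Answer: -270580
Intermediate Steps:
C(o, v) = 25*o
(C(7, -14) + 477)*(-415) = (25*7 + 477)*(-415) = (175 + 477)*(-415) = 652*(-415) = -270580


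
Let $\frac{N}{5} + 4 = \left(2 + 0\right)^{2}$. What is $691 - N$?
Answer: $691$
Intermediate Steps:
$N = 0$ ($N = -20 + 5 \left(2 + 0\right)^{2} = -20 + 5 \cdot 2^{2} = -20 + 5 \cdot 4 = -20 + 20 = 0$)
$691 - N = 691 - 0 = 691 + 0 = 691$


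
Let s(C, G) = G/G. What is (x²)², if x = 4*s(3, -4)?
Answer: 256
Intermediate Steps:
s(C, G) = 1
x = 4 (x = 4*1 = 4)
(x²)² = (4²)² = 16² = 256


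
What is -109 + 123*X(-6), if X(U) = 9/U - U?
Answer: 889/2 ≈ 444.50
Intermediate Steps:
X(U) = -U + 9/U
-109 + 123*X(-6) = -109 + 123*(-1*(-6) + 9/(-6)) = -109 + 123*(6 + 9*(-⅙)) = -109 + 123*(6 - 3/2) = -109 + 123*(9/2) = -109 + 1107/2 = 889/2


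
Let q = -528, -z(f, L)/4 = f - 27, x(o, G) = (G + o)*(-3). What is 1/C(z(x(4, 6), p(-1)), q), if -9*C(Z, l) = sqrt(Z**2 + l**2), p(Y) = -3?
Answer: -3*sqrt(2297)/9188 ≈ -0.015649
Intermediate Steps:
x(o, G) = -3*G - 3*o
z(f, L) = 108 - 4*f (z(f, L) = -4*(f - 27) = -4*(-27 + f) = 108 - 4*f)
C(Z, l) = -sqrt(Z**2 + l**2)/9
1/C(z(x(4, 6), p(-1)), q) = 1/(-sqrt((108 - 4*(-3*6 - 3*4))**2 + (-528)**2)/9) = 1/(-sqrt((108 - 4*(-18 - 12))**2 + 278784)/9) = 1/(-sqrt((108 - 4*(-30))**2 + 278784)/9) = 1/(-sqrt((108 + 120)**2 + 278784)/9) = 1/(-sqrt(228**2 + 278784)/9) = 1/(-sqrt(51984 + 278784)/9) = 1/(-4*sqrt(2297)/3) = -3*sqrt(2297)/9188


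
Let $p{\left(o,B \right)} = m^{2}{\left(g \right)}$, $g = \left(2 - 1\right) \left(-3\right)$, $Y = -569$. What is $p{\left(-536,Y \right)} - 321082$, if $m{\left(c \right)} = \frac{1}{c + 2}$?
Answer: $-321081$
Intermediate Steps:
$g = -3$ ($g = 1 \left(-3\right) = -3$)
$m{\left(c \right)} = \frac{1}{2 + c}$
$p{\left(o,B \right)} = 1$ ($p{\left(o,B \right)} = \left(\frac{1}{2 - 3}\right)^{2} = \left(\frac{1}{-1}\right)^{2} = \left(-1\right)^{2} = 1$)
$p{\left(-536,Y \right)} - 321082 = 1 - 321082 = -321081$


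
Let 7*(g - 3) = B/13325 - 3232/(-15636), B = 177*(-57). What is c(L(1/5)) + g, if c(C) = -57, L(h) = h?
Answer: -19717717951/364611975 ≈ -54.079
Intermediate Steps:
B = -10089
g = 1065164624/364611975 (g = 3 + (-10089/13325 - 3232/(-15636))/7 = 3 + (-10089*1/13325 - 3232*(-1/15636))/7 = 3 + (-10089/13325 + 808/3909)/7 = 3 + (⅐)*(-28671301/52087425) = 3 - 28671301/364611975 = 1065164624/364611975 ≈ 2.9214)
c(L(1/5)) + g = -57 + 1065164624/364611975 = -19717717951/364611975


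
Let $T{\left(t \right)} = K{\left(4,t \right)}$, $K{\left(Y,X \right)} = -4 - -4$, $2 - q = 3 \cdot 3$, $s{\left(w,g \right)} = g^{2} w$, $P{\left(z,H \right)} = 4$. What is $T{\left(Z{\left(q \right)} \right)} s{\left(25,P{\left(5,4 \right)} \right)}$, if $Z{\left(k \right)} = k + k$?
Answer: $0$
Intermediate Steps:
$s{\left(w,g \right)} = w g^{2}$
$q = -7$ ($q = 2 - 3 \cdot 3 = 2 - 9 = -7$)
$Z{\left(k \right)} = 2 k$
$K{\left(Y,X \right)} = 0$ ($K{\left(Y,X \right)} = -4 + 4 = 0$)
$T{\left(t \right)} = 0$
$T{\left(Z{\left(q \right)} \right)} s{\left(25,P{\left(5,4 \right)} \right)} = 0 \cdot 25 \cdot 4^{2} = 0 \cdot 25 \cdot 16 = 0 \cdot 400 = 0$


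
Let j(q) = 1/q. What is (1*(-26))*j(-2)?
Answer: 13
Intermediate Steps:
(1*(-26))*j(-2) = (1*(-26))/(-2) = -26*(-½) = 13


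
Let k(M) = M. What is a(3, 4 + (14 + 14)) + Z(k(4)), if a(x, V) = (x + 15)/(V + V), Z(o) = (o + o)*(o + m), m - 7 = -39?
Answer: -7159/32 ≈ -223.72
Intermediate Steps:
m = -32 (m = 7 - 39 = -32)
Z(o) = 2*o*(-32 + o) (Z(o) = (o + o)*(o - 32) = (2*o)*(-32 + o) = 2*o*(-32 + o))
a(x, V) = (15 + x)/(2*V) (a(x, V) = (15 + x)/((2*V)) = (15 + x)*(1/(2*V)) = (15 + x)/(2*V))
a(3, 4 + (14 + 14)) + Z(k(4)) = (15 + 3)/(2*(4 + (14 + 14))) + 2*4*(-32 + 4) = (½)*18/(4 + 28) + 2*4*(-28) = (½)*18/32 - 224 = (½)*(1/32)*18 - 224 = 9/32 - 224 = -7159/32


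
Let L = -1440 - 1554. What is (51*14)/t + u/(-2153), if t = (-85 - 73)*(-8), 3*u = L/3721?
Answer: 2860669477/5063149816 ≈ 0.56500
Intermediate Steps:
L = -2994
u = -998/3721 (u = (-2994/3721)/3 = (-2994*1/3721)/3 = (1/3)*(-2994/3721) = -998/3721 ≈ -0.26821)
t = 1264 (t = -158*(-8) = 1264)
(51*14)/t + u/(-2153) = (51*14)/1264 - 998/3721/(-2153) = 714*(1/1264) - 998/3721*(-1/2153) = 357/632 + 998/8011313 = 2860669477/5063149816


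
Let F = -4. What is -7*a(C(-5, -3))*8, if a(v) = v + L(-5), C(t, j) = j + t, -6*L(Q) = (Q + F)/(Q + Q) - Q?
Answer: 7546/15 ≈ 503.07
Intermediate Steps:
L(Q) = Q/6 - (-4 + Q)/(12*Q) (L(Q) = -((Q - 4)/(Q + Q) - Q)/6 = -((-4 + Q)/((2*Q)) - Q)/6 = -((-4 + Q)*(1/(2*Q)) - Q)/6 = -((-4 + Q)/(2*Q) - Q)/6 = -(-Q + (-4 + Q)/(2*Q))/6 = Q/6 - (-4 + Q)/(12*Q))
a(v) = -59/60 + v (a(v) = v + (1/12)*(4 - 5*(-1 + 2*(-5)))/(-5) = v + (1/12)*(-⅕)*(4 - 5*(-1 - 10)) = v + (1/12)*(-⅕)*(4 - 5*(-11)) = v + (1/12)*(-⅕)*(4 + 55) = v + (1/12)*(-⅕)*59 = v - 59/60 = -59/60 + v)
-7*a(C(-5, -3))*8 = -7*(-59/60 + (-3 - 5))*8 = -7*(-59/60 - 8)*8 = -7*(-539/60)*8 = (3773/60)*8 = 7546/15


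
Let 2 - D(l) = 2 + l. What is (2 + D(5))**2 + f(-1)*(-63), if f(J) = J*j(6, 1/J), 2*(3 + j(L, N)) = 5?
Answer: -45/2 ≈ -22.500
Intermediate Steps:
j(L, N) = -1/2 (j(L, N) = -3 + (1/2)*5 = -3 + 5/2 = -1/2)
D(l) = -l (D(l) = 2 - (2 + l) = 2 + (-2 - l) = -l)
f(J) = -J/2 (f(J) = J*(-1/2) = -J/2)
(2 + D(5))**2 + f(-1)*(-63) = (2 - 1*5)**2 - 1/2*(-1)*(-63) = (2 - 5)**2 + (1/2)*(-63) = (-3)**2 - 63/2 = 9 - 63/2 = -45/2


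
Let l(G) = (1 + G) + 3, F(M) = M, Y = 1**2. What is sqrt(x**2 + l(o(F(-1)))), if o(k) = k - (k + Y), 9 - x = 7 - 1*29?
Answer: 2*sqrt(241) ≈ 31.048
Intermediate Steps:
Y = 1
x = 31 (x = 9 - (7 - 1*29) = 9 - (7 - 29) = 9 - 1*(-22) = 9 + 22 = 31)
o(k) = -1 (o(k) = k - (k + 1) = k - (1 + k) = k + (-1 - k) = -1)
l(G) = 4 + G
sqrt(x**2 + l(o(F(-1)))) = sqrt(31**2 + (4 - 1)) = sqrt(961 + 3) = sqrt(964) = 2*sqrt(241)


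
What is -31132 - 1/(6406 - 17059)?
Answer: -331649195/10653 ≈ -31132.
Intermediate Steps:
-31132 - 1/(6406 - 17059) = -31132 - 1/(-10653) = -31132 - 1*(-1/10653) = -31132 + 1/10653 = -331649195/10653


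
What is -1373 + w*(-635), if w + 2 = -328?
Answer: 208177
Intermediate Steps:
w = -330 (w = -2 - 328 = -330)
-1373 + w*(-635) = -1373 - 330*(-635) = -1373 + 209550 = 208177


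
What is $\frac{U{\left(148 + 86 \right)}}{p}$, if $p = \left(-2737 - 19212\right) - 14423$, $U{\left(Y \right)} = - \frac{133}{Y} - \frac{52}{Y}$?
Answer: $\frac{185}{8511048} \approx 2.1736 \cdot 10^{-5}$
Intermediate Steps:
$U{\left(Y \right)} = - \frac{185}{Y}$
$p = -36372$ ($p = -21949 - 14423 = -36372$)
$\frac{U{\left(148 + 86 \right)}}{p} = \frac{\left(-185\right) \frac{1}{148 + 86}}{-36372} = - \frac{185}{234} \left(- \frac{1}{36372}\right) = \left(-185\right) \frac{1}{234} \left(- \frac{1}{36372}\right) = \left(- \frac{185}{234}\right) \left(- \frac{1}{36372}\right) = \frac{185}{8511048}$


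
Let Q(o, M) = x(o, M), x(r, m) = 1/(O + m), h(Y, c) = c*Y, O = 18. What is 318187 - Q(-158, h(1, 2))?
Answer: 6363739/20 ≈ 3.1819e+5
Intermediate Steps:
h(Y, c) = Y*c
x(r, m) = 1/(18 + m)
Q(o, M) = 1/(18 + M)
318187 - Q(-158, h(1, 2)) = 318187 - 1/(18 + 1*2) = 318187 - 1/(18 + 2) = 318187 - 1/20 = 6363739/20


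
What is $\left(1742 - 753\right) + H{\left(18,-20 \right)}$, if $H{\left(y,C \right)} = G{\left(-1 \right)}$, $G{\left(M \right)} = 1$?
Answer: $990$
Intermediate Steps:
$H{\left(y,C \right)} = 1$
$\left(1742 - 753\right) + H{\left(18,-20 \right)} = \left(1742 - 753\right) + 1 = 989 + 1 = 990$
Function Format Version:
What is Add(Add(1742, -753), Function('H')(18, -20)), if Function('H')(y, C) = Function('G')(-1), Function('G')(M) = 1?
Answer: 990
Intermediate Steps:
Function('H')(y, C) = 1
Add(Add(1742, -753), Function('H')(18, -20)) = Add(Add(1742, -753), 1) = Add(989, 1) = 990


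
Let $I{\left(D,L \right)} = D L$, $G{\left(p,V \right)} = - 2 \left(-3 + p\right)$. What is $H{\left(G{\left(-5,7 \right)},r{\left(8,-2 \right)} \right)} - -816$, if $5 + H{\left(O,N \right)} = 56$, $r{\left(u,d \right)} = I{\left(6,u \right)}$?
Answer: $867$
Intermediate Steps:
$G{\left(p,V \right)} = 6 - 2 p$
$r{\left(u,d \right)} = 6 u$
$H{\left(O,N \right)} = 51$ ($H{\left(O,N \right)} = -5 + 56 = 51$)
$H{\left(G{\left(-5,7 \right)},r{\left(8,-2 \right)} \right)} - -816 = 51 - -816 = 51 + 816 = 867$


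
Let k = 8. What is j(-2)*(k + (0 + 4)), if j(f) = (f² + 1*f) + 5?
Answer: 84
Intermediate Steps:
j(f) = 5 + f + f² (j(f) = (f² + f) + 5 = (f + f²) + 5 = 5 + f + f²)
j(-2)*(k + (0 + 4)) = (5 - 2 + (-2)²)*(8 + (0 + 4)) = (5 - 2 + 4)*(8 + 4) = 7*12 = 84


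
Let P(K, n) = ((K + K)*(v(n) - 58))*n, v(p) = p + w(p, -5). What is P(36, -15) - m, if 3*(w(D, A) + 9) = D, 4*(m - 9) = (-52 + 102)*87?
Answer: 185727/2 ≈ 92864.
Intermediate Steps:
m = 2193/2 (m = 9 + ((-52 + 102)*87)/4 = 9 + (50*87)/4 = 9 + (¼)*4350 = 9 + 2175/2 = 2193/2 ≈ 1096.5)
w(D, A) = -9 + D/3
v(p) = -9 + 4*p/3 (v(p) = p + (-9 + p/3) = -9 + 4*p/3)
P(K, n) = 2*K*n*(-67 + 4*n/3) (P(K, n) = ((K + K)*((-9 + 4*n/3) - 58))*n = ((2*K)*(-67 + 4*n/3))*n = (2*K*(-67 + 4*n/3))*n = 2*K*n*(-67 + 4*n/3))
P(36, -15) - m = (⅔)*36*(-15)*(-201 + 4*(-15)) - 1*2193/2 = (⅔)*36*(-15)*(-201 - 60) - 2193/2 = (⅔)*36*(-15)*(-261) - 2193/2 = 93960 - 2193/2 = 185727/2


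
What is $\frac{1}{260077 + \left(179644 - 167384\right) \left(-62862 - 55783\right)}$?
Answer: $- \frac{1}{1454327623} \approx -6.876 \cdot 10^{-10}$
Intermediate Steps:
$\frac{1}{260077 + \left(179644 - 167384\right) \left(-62862 - 55783\right)} = \frac{1}{260077 + 12260 \left(-118645\right)} = \frac{1}{260077 - 1454587700} = \frac{1}{-1454327623} = - \frac{1}{1454327623}$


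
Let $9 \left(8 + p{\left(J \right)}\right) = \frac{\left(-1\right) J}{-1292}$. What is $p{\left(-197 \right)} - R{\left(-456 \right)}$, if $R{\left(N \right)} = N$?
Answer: $\frac{5209147}{11628} \approx 447.98$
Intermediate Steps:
$p{\left(J \right)} = -8 + \frac{J}{11628}$ ($p{\left(J \right)} = -8 + \frac{- J \frac{1}{-1292}}{9} = -8 + \frac{- J \left(- \frac{1}{1292}\right)}{9} = -8 + \frac{\frac{1}{1292} J}{9} = -8 + \frac{J}{11628}$)
$p{\left(-197 \right)} - R{\left(-456 \right)} = \left(-8 + \frac{1}{11628} \left(-197\right)\right) - -456 = \left(-8 - \frac{197}{11628}\right) + 456 = - \frac{93221}{11628} + 456 = \frac{5209147}{11628}$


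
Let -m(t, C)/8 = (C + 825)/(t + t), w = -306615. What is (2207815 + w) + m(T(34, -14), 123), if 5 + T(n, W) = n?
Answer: 55131008/29 ≈ 1.9011e+6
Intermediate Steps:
T(n, W) = -5 + n
m(t, C) = -4*(825 + C)/t (m(t, C) = -8*(C + 825)/(t + t) = -8*(825 + C)/(2*t) = -8*(825 + C)*1/(2*t) = -4*(825 + C)/t)
(2207815 + w) + m(T(34, -14), 123) = (2207815 - 306615) + 4*(-825 - 1*123)/(-5 + 34) = 1901200 + 4*(-825 - 123)/29 = 1901200 + 4*(1/29)*(-948) = 1901200 - 3792/29 = 55131008/29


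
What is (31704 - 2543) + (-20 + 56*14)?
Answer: 29925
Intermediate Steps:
(31704 - 2543) + (-20 + 56*14) = 29161 + (-20 + 784) = 29161 + 764 = 29925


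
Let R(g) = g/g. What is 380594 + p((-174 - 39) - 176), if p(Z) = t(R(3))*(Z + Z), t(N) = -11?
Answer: 389152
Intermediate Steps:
R(g) = 1
p(Z) = -22*Z (p(Z) = -11*(Z + Z) = -22*Z)
380594 + p((-174 - 39) - 176) = 380594 - 22*((-174 - 39) - 176) = 380594 - 22*(-213 - 176) = 380594 - 22*(-389) = 380594 + 8558 = 389152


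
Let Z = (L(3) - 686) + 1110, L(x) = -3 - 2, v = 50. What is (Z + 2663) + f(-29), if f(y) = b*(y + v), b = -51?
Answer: 2011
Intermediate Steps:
L(x) = -5
f(y) = -2550 - 51*y (f(y) = -51*(y + 50) = -51*(50 + y) = -2550 - 51*y)
Z = 419 (Z = (-5 - 686) + 1110 = -691 + 1110 = 419)
(Z + 2663) + f(-29) = (419 + 2663) + (-2550 - 51*(-29)) = 3082 + (-2550 + 1479) = 3082 - 1071 = 2011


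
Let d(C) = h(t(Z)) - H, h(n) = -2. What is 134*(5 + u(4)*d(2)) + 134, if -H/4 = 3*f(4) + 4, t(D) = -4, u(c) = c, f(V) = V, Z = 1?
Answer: 34036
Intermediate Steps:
H = -64 (H = -4*(3*4 + 4) = -4*(12 + 4) = -4*16 = -64)
d(C) = 62 (d(C) = -2 - 1*(-64) = -2 + 64 = 62)
134*(5 + u(4)*d(2)) + 134 = 134*(5 + 4*62) + 134 = 134*(5 + 248) + 134 = 134*253 + 134 = 33902 + 134 = 34036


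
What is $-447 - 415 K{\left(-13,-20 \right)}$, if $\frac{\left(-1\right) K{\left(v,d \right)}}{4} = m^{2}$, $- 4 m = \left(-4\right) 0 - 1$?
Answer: $- \frac{1373}{4} \approx -343.25$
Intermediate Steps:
$m = \frac{1}{4}$ ($m = - \frac{\left(-4\right) 0 - 1}{4} = - \frac{0 - 1}{4} = \left(- \frac{1}{4}\right) \left(-1\right) = \frac{1}{4} \approx 0.25$)
$K{\left(v,d \right)} = - \frac{1}{4}$ ($K{\left(v,d \right)} = - \frac{4}{16} = \left(-4\right) \frac{1}{16} = - \frac{1}{4}$)
$-447 - 415 K{\left(-13,-20 \right)} = -447 - - \frac{415}{4} = -447 + \frac{415}{4} = - \frac{1373}{4}$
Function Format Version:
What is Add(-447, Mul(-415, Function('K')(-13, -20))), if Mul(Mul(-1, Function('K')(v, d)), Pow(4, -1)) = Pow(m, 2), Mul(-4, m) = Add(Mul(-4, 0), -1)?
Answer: Rational(-1373, 4) ≈ -343.25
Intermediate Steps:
m = Rational(1, 4) (m = Mul(Rational(-1, 4), Add(Mul(-4, 0), -1)) = Mul(Rational(-1, 4), Add(0, -1)) = Mul(Rational(-1, 4), -1) = Rational(1, 4) ≈ 0.25000)
Function('K')(v, d) = Rational(-1, 4) (Function('K')(v, d) = Mul(-4, Pow(Rational(1, 4), 2)) = Mul(-4, Rational(1, 16)) = Rational(-1, 4))
Add(-447, Mul(-415, Function('K')(-13, -20))) = Add(-447, Mul(-415, Rational(-1, 4))) = Add(-447, Rational(415, 4)) = Rational(-1373, 4)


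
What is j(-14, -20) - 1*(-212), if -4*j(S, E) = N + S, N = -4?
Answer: 433/2 ≈ 216.50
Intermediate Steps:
j(S, E) = 1 - S/4 (j(S, E) = -(-4 + S)/4 = 1 - S/4)
j(-14, -20) - 1*(-212) = (1 - 1/4*(-14)) - 1*(-212) = (1 + 7/2) + 212 = 9/2 + 212 = 433/2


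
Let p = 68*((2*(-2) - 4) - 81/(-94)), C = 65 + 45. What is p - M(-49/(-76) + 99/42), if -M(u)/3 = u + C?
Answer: -3660551/25004 ≈ -146.40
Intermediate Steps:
C = 110
M(u) = -330 - 3*u (M(u) = -3*(u + 110) = -3*(110 + u) = -330 - 3*u)
p = -22814/47 (p = 68*((-4 - 4) - 81*(-1/94)) = 68*(-8 + 81/94) = 68*(-671/94) = -22814/47 ≈ -485.40)
p - M(-49/(-76) + 99/42) = -22814/47 - (-330 - 3*(-49/(-76) + 99/42)) = -22814/47 - (-330 - 3*(-49*(-1/76) + 99*(1/42))) = -22814/47 - (-330 - 3*(49/76 + 33/14)) = -22814/47 - (-330 - 3*1597/532) = -22814/47 - (-330 - 4791/532) = -22814/47 - 1*(-180351/532) = -22814/47 + 180351/532 = -3660551/25004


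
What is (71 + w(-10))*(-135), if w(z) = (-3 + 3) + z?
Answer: -8235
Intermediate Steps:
w(z) = z (w(z) = 0 + z = z)
(71 + w(-10))*(-135) = (71 - 10)*(-135) = 61*(-135) = -8235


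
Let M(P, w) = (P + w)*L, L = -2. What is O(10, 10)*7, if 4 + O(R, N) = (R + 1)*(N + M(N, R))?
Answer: -2338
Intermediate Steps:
M(P, w) = -2*P - 2*w (M(P, w) = (P + w)*(-2) = -2*P - 2*w)
O(R, N) = -4 + (1 + R)*(-N - 2*R) (O(R, N) = -4 + (R + 1)*(N + (-2*N - 2*R)) = -4 + (1 + R)*(-N - 2*R))
O(10, 10)*7 = (-4 - 1*10 - 2*10 - 2*10**2 - 1*10*10)*7 = (-4 - 10 - 20 - 2*100 - 100)*7 = (-4 - 10 - 20 - 200 - 100)*7 = -334*7 = -2338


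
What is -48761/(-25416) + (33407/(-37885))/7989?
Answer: 4919104797451/2564163181080 ≈ 1.9184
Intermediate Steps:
-48761/(-25416) + (33407/(-37885))/7989 = -48761*(-1/25416) + (33407*(-1/37885))*(1/7989) = 48761/25416 - 33407/37885*1/7989 = 48761/25416 - 33407/302663265 = 4919104797451/2564163181080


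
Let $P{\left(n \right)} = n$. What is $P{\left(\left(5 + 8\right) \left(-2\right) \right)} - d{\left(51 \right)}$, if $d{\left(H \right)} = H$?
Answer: $-77$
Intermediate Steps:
$P{\left(\left(5 + 8\right) \left(-2\right) \right)} - d{\left(51 \right)} = \left(5 + 8\right) \left(-2\right) - 51 = 13 \left(-2\right) - 51 = -26 - 51 = -77$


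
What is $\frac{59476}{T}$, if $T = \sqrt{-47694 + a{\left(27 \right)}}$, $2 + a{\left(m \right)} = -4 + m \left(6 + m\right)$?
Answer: $- \frac{59476 i \sqrt{5201}}{15603} \approx - 274.9 i$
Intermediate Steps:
$a{\left(m \right)} = -6 + m \left(6 + m\right)$ ($a{\left(m \right)} = -2 + \left(-4 + m \left(6 + m\right)\right) = -6 + m \left(6 + m\right)$)
$T = 3 i \sqrt{5201}$ ($T = \sqrt{-47694 + \left(-6 + 27^{2} + 6 \cdot 27\right)} = \sqrt{-47694 + \left(-6 + 729 + 162\right)} = \sqrt{-47694 + 885} = \sqrt{-46809} = 3 i \sqrt{5201} \approx 216.35 i$)
$\frac{59476}{T} = \frac{59476}{3 i \sqrt{5201}} = 59476 \left(- \frac{i \sqrt{5201}}{15603}\right) = - \frac{59476 i \sqrt{5201}}{15603}$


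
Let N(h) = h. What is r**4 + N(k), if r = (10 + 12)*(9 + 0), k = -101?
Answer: 1536953515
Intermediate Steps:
r = 198 (r = 22*9 = 198)
r**4 + N(k) = 198**4 - 101 = 1536953616 - 101 = 1536953515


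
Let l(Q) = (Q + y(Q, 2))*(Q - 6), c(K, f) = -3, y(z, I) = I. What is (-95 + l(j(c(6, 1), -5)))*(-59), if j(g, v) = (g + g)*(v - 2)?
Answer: -87851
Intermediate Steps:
j(g, v) = 2*g*(-2 + v) (j(g, v) = (2*g)*(-2 + v) = 2*g*(-2 + v))
l(Q) = (-6 + Q)*(2 + Q) (l(Q) = (Q + 2)*(Q - 6) = (2 + Q)*(-6 + Q) = (-6 + Q)*(2 + Q))
(-95 + l(j(c(6, 1), -5)))*(-59) = (-95 + (-12 + (2*(-3)*(-2 - 5))**2 - 8*(-3)*(-2 - 5)))*(-59) = (-95 + (-12 + (2*(-3)*(-7))**2 - 8*(-3)*(-7)))*(-59) = (-95 + (-12 + 42**2 - 4*42))*(-59) = (-95 + (-12 + 1764 - 168))*(-59) = (-95 + 1584)*(-59) = 1489*(-59) = -87851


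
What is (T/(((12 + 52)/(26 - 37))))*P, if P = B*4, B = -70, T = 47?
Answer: 18095/8 ≈ 2261.9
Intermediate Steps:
P = -280 (P = -70*4 = -280)
(T/(((12 + 52)/(26 - 37))))*P = (47/(((12 + 52)/(26 - 37))))*(-280) = (47/((64/(-11))))*(-280) = (47/((64*(-1/11))))*(-280) = (47/(-64/11))*(-280) = (47*(-11/64))*(-280) = -517/64*(-280) = 18095/8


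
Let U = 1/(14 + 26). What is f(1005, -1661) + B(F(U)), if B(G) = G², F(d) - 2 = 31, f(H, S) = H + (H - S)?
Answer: 4760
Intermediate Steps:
f(H, S) = -S + 2*H
U = 1/40 ≈ 0.025000
F(d) = 33 (F(d) = 2 + 31 = 33)
f(1005, -1661) + B(F(U)) = (-1*(-1661) + 2*1005) + 33² = (1661 + 2010) + 1089 = 3671 + 1089 = 4760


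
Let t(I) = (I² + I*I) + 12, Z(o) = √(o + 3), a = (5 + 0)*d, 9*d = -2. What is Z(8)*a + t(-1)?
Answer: 14 - 10*√11/9 ≈ 10.315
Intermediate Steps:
d = -2/9 (d = (⅑)*(-2) = -2/9 ≈ -0.22222)
a = -10/9 (a = (5 + 0)*(-2/9) = 5*(-2/9) = -10/9 ≈ -1.1111)
Z(o) = √(3 + o)
t(I) = 12 + 2*I² (t(I) = (I² + I²) + 12 = 2*I² + 12 = 12 + 2*I²)
Z(8)*a + t(-1) = √(3 + 8)*(-10/9) + (12 + 2*(-1)²) = √11*(-10/9) + (12 + 2*1) = -10*√11/9 + (12 + 2) = -10*√11/9 + 14 = 14 - 10*√11/9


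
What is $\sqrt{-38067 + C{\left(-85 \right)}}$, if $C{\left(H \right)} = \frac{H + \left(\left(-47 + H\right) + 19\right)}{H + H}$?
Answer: $\frac{2 i \sqrt{68756415}}{85} \approx 195.1 i$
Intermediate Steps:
$C{\left(H \right)} = \frac{-28 + 2 H}{2 H}$ ($C{\left(H \right)} = \frac{H + \left(-28 + H\right)}{2 H} = \left(-28 + 2 H\right) \frac{1}{2 H} = \frac{-28 + 2 H}{2 H}$)
$\sqrt{-38067 + C{\left(-85 \right)}} = \sqrt{-38067 + \frac{-14 - 85}{-85}} = \sqrt{-38067 - - \frac{99}{85}} = \sqrt{-38067 + \frac{99}{85}} = \sqrt{- \frac{3235596}{85}} = \frac{2 i \sqrt{68756415}}{85}$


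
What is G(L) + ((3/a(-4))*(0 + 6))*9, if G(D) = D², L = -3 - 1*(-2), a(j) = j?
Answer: -79/2 ≈ -39.500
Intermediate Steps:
L = -1 (L = -3 + 2 = -1)
G(L) + ((3/a(-4))*(0 + 6))*9 = (-1)² + ((3/(-4))*(0 + 6))*9 = 1 + ((3*(-¼))*6)*9 = 1 - ¾*6*9 = 1 - 9/2*9 = 1 - 81/2 = -79/2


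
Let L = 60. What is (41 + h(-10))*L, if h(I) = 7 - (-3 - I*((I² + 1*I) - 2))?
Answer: -49740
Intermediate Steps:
h(I) = 10 + I*(-2 + I + I²) (h(I) = 7 - (-3 - I*((I² + I) - 2)) = 7 - (-3 - I*((I + I²) - 2)) = 7 - (-3 - I*(-2 + I + I²)) = 7 + (3 + I*(-2 + I + I²)) = 10 + I*(-2 + I + I²))
(41 + h(-10))*L = (41 + (10 + (-10)² + (-10)³ - 2*(-10)))*60 = (41 + (10 + 100 - 1000 + 20))*60 = (41 - 870)*60 = -829*60 = -49740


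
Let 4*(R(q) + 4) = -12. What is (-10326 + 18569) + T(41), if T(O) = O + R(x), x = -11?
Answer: 8277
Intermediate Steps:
R(q) = -7 (R(q) = -4 + (¼)*(-12) = -4 - 3 = -7)
T(O) = -7 + O (T(O) = O - 7 = -7 + O)
(-10326 + 18569) + T(41) = (-10326 + 18569) + (-7 + 41) = 8243 + 34 = 8277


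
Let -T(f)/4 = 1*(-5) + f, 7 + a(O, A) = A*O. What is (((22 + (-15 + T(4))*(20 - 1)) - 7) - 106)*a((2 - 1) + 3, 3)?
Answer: -1500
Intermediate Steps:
a(O, A) = -7 + A*O
T(f) = 20 - 4*f (T(f) = -4*(1*(-5) + f) = -4*(-5 + f) = 20 - 4*f)
(((22 + (-15 + T(4))*(20 - 1)) - 7) - 106)*a((2 - 1) + 3, 3) = (((22 + (-15 + (20 - 4*4))*(20 - 1)) - 7) - 106)*(-7 + 3*((2 - 1) + 3)) = (((22 + (-15 + (20 - 16))*19) - 7) - 106)*(-7 + 3*(1 + 3)) = (((22 + (-15 + 4)*19) - 7) - 106)*(-7 + 3*4) = (((22 - 11*19) - 7) - 106)*(-7 + 12) = (((22 - 209) - 7) - 106)*5 = ((-187 - 7) - 106)*5 = (-194 - 106)*5 = -300*5 = -1500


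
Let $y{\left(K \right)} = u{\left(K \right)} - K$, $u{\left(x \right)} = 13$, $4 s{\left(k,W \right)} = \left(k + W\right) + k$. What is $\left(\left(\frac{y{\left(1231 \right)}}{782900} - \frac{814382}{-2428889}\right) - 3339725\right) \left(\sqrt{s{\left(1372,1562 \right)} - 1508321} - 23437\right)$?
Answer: $\frac{74421196766704035541187}{950788599050} - \frac{3175372136651620751 i \sqrt{6028978}}{1901577198100} \approx 7.8273 \cdot 10^{10} - 4.1002 \cdot 10^{9} i$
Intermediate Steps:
$s{\left(k,W \right)} = \frac{k}{2} + \frac{W}{4}$ ($s{\left(k,W \right)} = \frac{\left(k + W\right) + k}{4} = \frac{\left(W + k\right) + k}{4} = \frac{W + 2 k}{4} = \frac{k}{2} + \frac{W}{4}$)
$y{\left(K \right)} = 13 - K$
$\left(\left(\frac{y{\left(1231 \right)}}{782900} - \frac{814382}{-2428889}\right) - 3339725\right) \left(\sqrt{s{\left(1372,1562 \right)} - 1508321} - 23437\right) = \left(\left(\frac{13 - 1231}{782900} - \frac{814382}{-2428889}\right) - 3339725\right) \left(\sqrt{\left(\frac{1}{2} \cdot 1372 + \frac{1}{4} \cdot 1562\right) - 1508321} - 23437\right) = \left(\left(\left(13 - 1231\right) \frac{1}{782900} - - \frac{814382}{2428889}\right) - 3339725\right) \left(\sqrt{\left(686 + \frac{781}{2}\right) - 1508321} - 23437\right) = \left(\left(\left(-1218\right) \frac{1}{782900} + \frac{814382}{2428889}\right) - 3339725\right) \left(\sqrt{\frac{2153}{2} - 1508321} - 23437\right) = \left(\left(- \frac{609}{391450} + \frac{814382}{2428889}\right) - 3339725\right) \left(\sqrt{- \frac{3014489}{2}} - 23437\right) = \left(\frac{317310640499}{950788599050} - 3339725\right) \left(\frac{i \sqrt{6028978}}{2} - 23437\right) = - \frac{3175372136651620751 \left(-23437 + \frac{i \sqrt{6028978}}{2}\right)}{950788599050} = \frac{74421196766704035541187}{950788599050} - \frac{3175372136651620751 i \sqrt{6028978}}{1901577198100}$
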